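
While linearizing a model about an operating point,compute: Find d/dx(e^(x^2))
Chain rule: d/dx[e^u]=e^u · u' where u=x^2
u'=2x

Answer: 2x·e^(x^2)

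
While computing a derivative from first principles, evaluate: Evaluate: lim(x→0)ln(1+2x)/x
L'Hôpital (0/0): lim 2/(1 + 2x) / 1=2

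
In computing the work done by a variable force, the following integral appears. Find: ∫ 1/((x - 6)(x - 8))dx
Partial fractions: 1/((x-6)(x-8)) = A/(x-6) + B/(x-8)
A = -1/2, B = 1/2
∫ [-1/2· 1/(x-6) + 1/2· 1/(x-8)] dx
= (1/2)[ln|x-8| - ln|x-6|] + C

Answer: (1/2)·ln|(x-8)/(x-6)| + C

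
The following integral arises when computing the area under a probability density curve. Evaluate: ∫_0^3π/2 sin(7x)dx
Antiderivative: -cos(7x)/7
Evaluate at bounds: [-cos(7·3π/2)/7] - [-cos(7·0)/7]
=(-(0)+(1))/7=1/7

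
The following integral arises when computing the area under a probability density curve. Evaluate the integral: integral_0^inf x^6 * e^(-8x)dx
This is a Gamma integral. Substitute u = 8x (du = 8 dx):
integral_0^inf x^6 * e^(-8x) dx = (1/8^7) integral_0^inf u^6 * e^(-u) du
= Gamma(7)/8^7 = 6!/8^7 = 720/2097152

Answer: 45/131072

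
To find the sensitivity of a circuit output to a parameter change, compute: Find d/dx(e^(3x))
Chain rule: d/dx[e^u] = e^u · u' where u = 3x
u' = 3

Answer: 3·e^(3x)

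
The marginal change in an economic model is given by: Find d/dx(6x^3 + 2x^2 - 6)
Power rule: d/dx(ax^n)=n·a·x^(n-1)
Term by term: 18·x^2 + 4·x

Answer: 18x^2 + 4x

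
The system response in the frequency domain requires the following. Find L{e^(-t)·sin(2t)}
First shifting: L{e^(at)f(t)} = F(s-a)
L{sin(2t)} = 2/(s²+4)
Shift: 2/((s+1)²+4)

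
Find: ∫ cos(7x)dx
Using substitution u = 7x: ∫ cos(u) du/7 = sin(u)/7+C

Answer: (1/7)sin(7x)+C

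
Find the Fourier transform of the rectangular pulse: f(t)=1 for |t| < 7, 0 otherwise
F(omega)=integral from -7 to 7 of e^(-j*omega*t) dt
=2*sin(7*omega)/omega=14*sinc(7*omega/pi)

Answer: 2*sin(7*omega)/omega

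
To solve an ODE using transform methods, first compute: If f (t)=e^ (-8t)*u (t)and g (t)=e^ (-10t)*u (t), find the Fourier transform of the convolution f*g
By the convolution theorem: F{f * g} = F(omega) * G(omega)
F(omega) = 1/(8+j * omega), G(omega) = 1/(10+j * omega)
F{f * g} = 1/((8+j * omega)(10+j * omega))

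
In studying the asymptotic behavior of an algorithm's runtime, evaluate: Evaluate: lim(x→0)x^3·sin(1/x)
Squeeze theorem: -|x^3| ≤ x^3·sin(1/x) ≤ |x^3|
Since x^3 → 0 as x → 0, by squeeze theorem the limit is 0

Answer: 0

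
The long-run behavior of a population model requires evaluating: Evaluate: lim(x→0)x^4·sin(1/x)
Squeeze theorem: -|x^4| ≤ x^4·sin(1/x) ≤ |x^4|
Since x^4 → 0 as x → 0, by squeeze theorem the limit is 0

Answer: 0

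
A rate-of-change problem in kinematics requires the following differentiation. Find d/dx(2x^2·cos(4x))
Product rule: (fg)' = f'g + fg'
f = 2x^2, f' = 4x
g = cos(4x), g' = -4·sin(4x)

Answer: 4x·cos(4x) - 8x^2·sin(4x)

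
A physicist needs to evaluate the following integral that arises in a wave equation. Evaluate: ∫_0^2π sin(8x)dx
Antiderivative: -cos(8x)/8
Evaluate at bounds: [-cos(8·2π)/8] - [-cos(8·0)/8]
= (-(1) + (1))/8 = 0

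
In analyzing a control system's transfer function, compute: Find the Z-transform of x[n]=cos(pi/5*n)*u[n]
Z{cos(w0 * n) * u[n]} = z(z - cos(w0))/(z^2 - 2z * cos(w0) + 1)
With w0 = pi/5: X(z) = z(z - cos(pi/5))/(z^2 - 2z * cos(pi/5) + 1)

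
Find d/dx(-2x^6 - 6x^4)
Power rule: d/dx(ax^n) = n·a·x^(n-1)
Term by term: -12·x^5-24·x^3

Answer: -12x^5-24x^3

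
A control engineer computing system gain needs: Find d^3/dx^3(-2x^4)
Apply power rule 3 times:
d^1: -8x^3
d^2: -24x^2
d^3: -48x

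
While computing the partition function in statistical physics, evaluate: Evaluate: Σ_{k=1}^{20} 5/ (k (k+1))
Partial fractions: 5/(k(k + 1))=5/k - 5/(k + 1)
Telescoping sum: 5(1 - 1/21)=5·20/21

Answer: 100/21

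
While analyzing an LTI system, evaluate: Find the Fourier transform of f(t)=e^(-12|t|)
Using the standard pair: F{e^(-a|t|)} = 2a/(a^2+omega^2)
With a = 12: F(omega) = 24/(144+omega^2)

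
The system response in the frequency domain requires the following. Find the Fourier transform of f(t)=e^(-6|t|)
Using the standard pair: F{e^(-a|t|)} = 2a/(a^2 + omega^2)
With a = 6: F(omega) = 12/(36 + omega^2)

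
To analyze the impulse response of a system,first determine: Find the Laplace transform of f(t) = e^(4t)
L{e^(at)}=1/(s-a)
L{e^(4t)}=1/(s-4)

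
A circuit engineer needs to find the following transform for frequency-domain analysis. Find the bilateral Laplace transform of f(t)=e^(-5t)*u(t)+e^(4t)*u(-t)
For e^(-5t)*u(t): L=1/(s+5), Re(s) > -5
For e^(4t)*u(-t): L=-1/(s-4), Re(s) < 4
Combined: F(s)=1/(s+5)-1/(s-4), -5 < Re(s) < 4

Answer: 1/(s+5)-1/(s-4), ROC: -5 < Re(s) < 4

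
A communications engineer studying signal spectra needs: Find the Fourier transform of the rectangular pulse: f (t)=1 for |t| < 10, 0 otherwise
F(omega) = integral from -10 to 10 of e^(-j*omega*t) dt
= 2*sin(10*omega)/omega = 20*sinc(10*omega/pi)

Answer: 2*sin(10*omega)/omega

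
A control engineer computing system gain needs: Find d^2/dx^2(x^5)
Apply power rule 2 times:
d^1: 5x^4
d^2: 20x^3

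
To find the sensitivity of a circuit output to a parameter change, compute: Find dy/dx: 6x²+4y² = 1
Differentiate: 12x+8y·(dy/dx)=0
dy/dx=-12x/(8y)=-(3/2)·(x/y)

Answer: dy/dx=-(3/2)·(x/y)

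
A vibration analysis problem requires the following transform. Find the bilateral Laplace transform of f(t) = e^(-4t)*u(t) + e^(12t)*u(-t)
For e^(-4t)*u(t): L=1/(s + 4), Re(s) > -4
For e^(12t)*u(-t): L=-1/(s-12), Re(s) < 12
Combined: F(s)=1/(s + 4) - 1/(s-12), -4 < Re(s) < 12

Answer: 1/(s + 4) - 1/(s-12), ROC: -4 < Re(s) < 12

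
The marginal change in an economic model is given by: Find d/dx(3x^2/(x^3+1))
Quotient rule: (f/g)'=(f'g - fg')/g²
f=3x^2, f'=6x
g=x^3 + 1, g'=3x^2

Answer: (6x·(x^3 + 1) - 9x^4)/(x^3 + 1)²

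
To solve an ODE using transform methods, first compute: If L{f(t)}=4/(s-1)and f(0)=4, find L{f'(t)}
L{f'(t)} = s·F(s) - f(0) = 4s/(s-1) - 4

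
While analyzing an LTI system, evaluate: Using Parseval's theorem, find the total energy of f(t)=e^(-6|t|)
Parseval's theorem: E=integral |f(t)|^2 dt=(1/2pi) integral |F(omega)|^2 domega
E=integral_{-inf}^{inf} e^(-12|t|) dt=2 * integral_0^inf e^(-12t) dt=2/(2 * 6)=1/6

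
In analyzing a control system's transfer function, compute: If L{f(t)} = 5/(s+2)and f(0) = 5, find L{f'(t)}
L{f'(t)} = s·F(s) - f(0) = 5s/(s+2)-5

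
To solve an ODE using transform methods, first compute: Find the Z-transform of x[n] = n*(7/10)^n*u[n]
Using the property Z{n * a^n * u[n]}=az/(z-a)^2
With a=7/10: X(z)=(7/10)z/(z - 7/10)^2, |z| > 7/10

Answer: (7/10)z/(z - 7/10)^2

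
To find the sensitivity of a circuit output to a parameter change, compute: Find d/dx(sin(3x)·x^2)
Product rule: (fg)' = f'g + fg'
f = sin(3x), f' = 3·cos(3x)
g = x^2, g' = 2x

Answer: 3·cos(3x)·x^2 + 2·sin(3x)·x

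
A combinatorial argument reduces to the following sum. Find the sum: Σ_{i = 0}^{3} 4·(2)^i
Geometric series: S=a(1 - r^n)/(1 - r)
a=4, r=2, n=4
S=4(1 - 16)/-1=60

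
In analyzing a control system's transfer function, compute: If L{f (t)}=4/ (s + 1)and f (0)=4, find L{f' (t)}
L{f'(t)} = s·F(s) - f(0) = 4s/(s + 1) - 4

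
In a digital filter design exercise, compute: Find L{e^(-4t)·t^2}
First shifting: L{e^(at)f(t)}=F(s-a)
L{t^2}=2/s^3
Shift s → s + 4: 2/(s + 4)^3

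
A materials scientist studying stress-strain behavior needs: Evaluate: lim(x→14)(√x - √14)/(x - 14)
Multiply by conjugate (√x+√14)/(√x+√14):
=(x - 14)/((x - 14)(√x+√14))=1/(√x+√14)
As x → 14: 1/(2√14)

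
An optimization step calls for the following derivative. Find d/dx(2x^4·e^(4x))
Product rule: (fg)' = f'g + fg'
f = 2x^4, f' = 8x^3
g = e^(4x), g' = 4·e^(4x)

Answer: 8x^3·e^(4x) + 8x^4·e^(4x)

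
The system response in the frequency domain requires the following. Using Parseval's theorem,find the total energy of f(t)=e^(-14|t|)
Parseval's theorem: E = integral |f(t)|^2 dt = (1/2pi) integral |F(omega)|^2 domega
E = integral_{-inf}^{inf} e^(-28|t|) dt = 2*integral_0^inf e^(-28t) dt = 2/(2*14) = 1/14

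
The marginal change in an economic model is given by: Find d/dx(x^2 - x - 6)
Power rule: d/dx(ax^n) = n·a·x^(n-1)
Term by term: 2·x - 1

Answer: 2x - 1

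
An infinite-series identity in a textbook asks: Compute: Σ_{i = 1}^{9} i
Using formula: Σ i^1 = n(n + 1)/2 = 9·10/2 = 45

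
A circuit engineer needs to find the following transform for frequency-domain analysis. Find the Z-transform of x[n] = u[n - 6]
Using the time-shift property: Z{u[n-6]} = z^(-6) * z/(z-1)
= z^(-5)/(z-1)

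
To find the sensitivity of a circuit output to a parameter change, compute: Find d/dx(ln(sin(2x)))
Chain rule: d/dx[ln(u)] = u'/u where u = sin(2x)
u' = 2cos(2x)

Answer: (2cos(2x))/(sin(2x))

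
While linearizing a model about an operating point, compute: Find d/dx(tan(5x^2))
Chain rule: d/dx[tan(u)] = sec²(u)·u' where u = 5x^2
u' = 10x

Answer: 10x·sec²(5x^2)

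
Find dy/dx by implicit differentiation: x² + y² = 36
Differentiate both sides: 2x+2y·(dy/dx) = 0
Solve: dy/dx = -2x/(2y) = -x/y

Answer: dy/dx = -x/y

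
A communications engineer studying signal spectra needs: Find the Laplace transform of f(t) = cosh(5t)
L{cosh(at)}=s/(s²-a²)
L{cosh(5t)}=s/(s²-25)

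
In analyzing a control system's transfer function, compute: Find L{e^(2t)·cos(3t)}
First shifting: L{e^(at)f(t)}=F(s-a)
L{cos(3t)}=s/(s²+9)
Shift: (s-2)/((s-2)²+9)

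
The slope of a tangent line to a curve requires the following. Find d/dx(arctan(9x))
d/dx[arctan(u)]=u'/(1 + u²), u=9x, u'=9

Answer: 9/(1 + 81x²)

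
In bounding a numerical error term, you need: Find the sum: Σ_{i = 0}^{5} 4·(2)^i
Geometric series: S=a(1 - r^n)/(1 - r)
a=4, r=2, n=6
S=4(1-64)/-1=252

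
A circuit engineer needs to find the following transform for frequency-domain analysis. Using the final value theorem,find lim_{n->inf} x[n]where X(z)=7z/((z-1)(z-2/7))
Final value theorem: lim x[n]=lim_{z->1} (z-1)*X(z)
(z-1)*X(z)=7z/(z-2/7)
As z->1: 7/(1 - 2/7)=7/(5/7)=49/5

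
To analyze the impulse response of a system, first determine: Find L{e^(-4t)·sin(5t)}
First shifting: L{e^(at)f(t)}=F(s-a)
L{sin(5t)}=5/(s²+25)
Shift: 5/((s+4)²+25)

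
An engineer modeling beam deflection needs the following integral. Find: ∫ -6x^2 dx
Using power rule: ∫ -6x^2 dx = -6/3 x^3 + C = -2x^3 + C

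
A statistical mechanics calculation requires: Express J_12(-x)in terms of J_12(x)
For integer n: J_n(-x)=(-1)^n J_n(x)
With n=12: J_12(-x)=(-1)^12 J_12(x)=J_12(x)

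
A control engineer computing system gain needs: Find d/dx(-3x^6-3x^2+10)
Power rule: d/dx(ax^n) = n·a·x^(n-1)
Term by term: -18·x^5 - 6·x

Answer: -18x^5 - 6x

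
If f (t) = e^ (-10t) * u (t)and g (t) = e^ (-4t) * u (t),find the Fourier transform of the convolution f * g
By the convolution theorem: F{f*g}=F(omega)*G(omega)
F(omega)=1/(10+j*omega), G(omega)=1/(4+j*omega)
F{f*g}=1/((10+j*omega)(4+j*omega))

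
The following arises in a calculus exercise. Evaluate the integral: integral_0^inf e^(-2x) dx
integral_0^inf e^(-2x) dx=[-1/2*e^(-2x)]_0^inf
=0 - (-1/2)=1/2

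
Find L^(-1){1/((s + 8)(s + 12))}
Partial fractions: 1/((s+8)(s+12)) = A/(s+8)+B/(s+12)
Cover-up: A = 1/(s+12)|_{s = -8} = 1/4; B = 1/(s+8)|_{s = -12} = -1/4
L^(-1) = (1/4)e^(-8t) - (1/4)e^(-12t)

Answer: (1/4)(e^(-8t) - e^(-12t))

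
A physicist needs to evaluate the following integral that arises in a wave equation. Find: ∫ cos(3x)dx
Using substitution u=3x: ∫ cos(u) du/3=sin(u)/3 + C

Answer: (1/3)sin(3x) + C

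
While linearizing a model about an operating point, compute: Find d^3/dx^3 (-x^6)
Apply power rule 3 times:
d^1: -6x^5
d^2: -30x^4
d^3: -120x^3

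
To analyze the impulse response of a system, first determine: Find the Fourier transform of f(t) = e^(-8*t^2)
The Fourier transform of a Gaussian e^(-a * t^2) is sqrt(pi/a) * e^(-omega^2/(4a)).
With a = 8: F(omega) = sqrt(pi/8) * e^(-omega^2/32)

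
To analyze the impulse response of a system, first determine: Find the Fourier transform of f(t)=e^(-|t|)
Using the standard pair: F{e^(-a|t|)} = 2a/(a^2 + omega^2)
With a = 1: F(omega) = 2/(1 + omega^2)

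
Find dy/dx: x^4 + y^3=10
Differentiate: 4x^3 + 3y^2·(dy/dx)=0
dy/dx=-4x^3/(3y^2)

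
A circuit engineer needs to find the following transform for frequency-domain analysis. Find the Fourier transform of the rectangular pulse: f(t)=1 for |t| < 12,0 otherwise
F(omega) = integral from -12 to 12 of e^(-j*omega*t) dt
= 2*sin(12*omega)/omega = 24*sinc(12*omega/pi)

Answer: 2*sin(12*omega)/omega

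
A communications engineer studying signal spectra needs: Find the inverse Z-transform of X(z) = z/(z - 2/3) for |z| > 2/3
Standard pair: z/(z-a) <-> a^n*u[n] for causal signals
With a = 2/3: x[n] = (2/3)^n*u[n]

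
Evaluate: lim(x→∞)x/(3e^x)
Apply L'Hôpital 1 times (∞/∞ each time):
Eventually get 1!/(3e^x) → 0

Answer: 0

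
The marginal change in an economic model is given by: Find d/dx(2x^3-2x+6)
Power rule: d/dx(ax^n)=n·a·x^(n-1)
Term by term: 6·x^2-2

Answer: 6x^2-2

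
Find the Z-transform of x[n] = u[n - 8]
Using the time-shift property: Z{u[n-8]} = z^(-8)*z/(z-1)
= z^(-7)/(z-1)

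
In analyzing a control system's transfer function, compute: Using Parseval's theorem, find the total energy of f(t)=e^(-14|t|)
Parseval's theorem: E=integral |f(t)|^2 dt=(1/2pi) integral |F(omega)|^2 domega
E=integral_{-inf}^{inf} e^(-28|t|) dt=2 * integral_0^inf e^(-28t) dt=2/(2 * 14)=1/14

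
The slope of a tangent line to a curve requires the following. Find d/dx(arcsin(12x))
d/dx[arcsin(u)] = u'/√(1-u²), u = 12x, u' = 12

Answer: 12/√(1-144x²)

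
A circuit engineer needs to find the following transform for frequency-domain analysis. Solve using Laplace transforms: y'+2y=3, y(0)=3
Take L of both sides: sY(s)-3+2Y(s)=3/s
Y(s)(s+2)=3/s+3
Y(s)=3/(s(s+2))+3/(s+2)
Partial fractions: 3/(s(s+2))=(3/2)/s - (3/2)/(s+2)
So Y(s)=(3/2)/s+(3/2)/(s+2)
Inverse transform (L^(-1){1/s}=1, L^(-1){1/(s+2)}=e^(-2t)):

Answer: y(t)=3/2+(3/2)·e^(-2t)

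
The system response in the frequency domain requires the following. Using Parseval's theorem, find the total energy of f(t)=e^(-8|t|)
Parseval's theorem: E = integral |f(t)|^2 dt = (1/2pi) integral |F(omega)|^2 domega
E = integral_{-inf}^{inf} e^(-16|t|) dt = 2*integral_0^inf e^(-16t) dt = 2/(2*8) = 1/8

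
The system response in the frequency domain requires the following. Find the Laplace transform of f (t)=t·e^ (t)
L{t·e^(at)}=1/(s-a)²
L{t·e^(t)}=1/(s-1)²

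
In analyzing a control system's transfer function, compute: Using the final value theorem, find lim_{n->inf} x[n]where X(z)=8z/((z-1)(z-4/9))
Final value theorem: lim x[n] = lim_{z->1} (z-1) * X(z)
(z-1) * X(z) = 8z/(z-4/9)
As z->1: 8/(1 - 4/9) = 8/(5/9) = 72/5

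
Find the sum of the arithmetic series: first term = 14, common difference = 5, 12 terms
Last term: a_n=14 + (12 - 1)·5=69
Sum=n(a_1 + a_n)/2=12(14 + 69)/2=498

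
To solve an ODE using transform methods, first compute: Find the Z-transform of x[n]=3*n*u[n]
Z{n * u[n]} = z/(z-1)^2
By linearity: Z{3 * n * u[n]} = 3z/(z-1)^2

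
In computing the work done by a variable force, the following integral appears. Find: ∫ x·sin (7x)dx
By parts: u = x, dv = sin(7x) dx
du = dx, v = -cos(7x)/7
= -x·cos(7x)/7 + sin(7x)/7² + C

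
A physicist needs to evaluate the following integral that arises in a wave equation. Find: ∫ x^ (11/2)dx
Power rule: ∫ x^(11/2) dx = x^(13/2)/(13/2) + C

Answer: (2/13)·x^(13/2) + C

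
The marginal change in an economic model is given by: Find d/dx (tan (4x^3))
Chain rule: d/dx[tan(u)]=sec²(u)·u' where u=4x^3
u'=12x^2

Answer: 12x^2·sec²(4x^3)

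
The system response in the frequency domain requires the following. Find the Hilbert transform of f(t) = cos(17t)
The Hilbert transform shifts each frequency component by -pi/2.
H{cos(wt)} = sin(wt)
With w = 17: H{cos(17t)} = sin(17t)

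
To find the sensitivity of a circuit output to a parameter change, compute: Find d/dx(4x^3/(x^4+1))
Quotient rule: (f/g)'=(f'g - fg')/g²
f=4x^3, f'=12x^2
g=x^4 + 1, g'=4x^3

Answer: (12x^2·(x^4 + 1) - 16x^6)/(x^4 + 1)²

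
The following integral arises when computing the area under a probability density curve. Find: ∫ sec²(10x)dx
Since d/dx[tan(10x)] = 10sec²(10x), integral = tan(10x)/10 + C

Answer: (1/10)tan(10x) + C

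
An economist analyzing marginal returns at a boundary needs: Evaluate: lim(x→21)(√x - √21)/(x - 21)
Multiply by conjugate (√x+√21)/(√x+√21):
= (x - 21)/((x - 21)(√x+√21)) = 1/(√x+√21)
As x → 21: 1/(2√21)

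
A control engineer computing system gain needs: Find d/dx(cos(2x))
Chain rule: d/dx[cos(u)]=-sin(u)·u' where u=2x
u'=2

Answer: -2·sin(2x)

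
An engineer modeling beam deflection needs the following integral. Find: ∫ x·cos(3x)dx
By parts: u=x, dv=cos(3x) dx
du=dx, v=sin(3x)/3
=x·sin(3x)/3 + cos(3x)/3² + C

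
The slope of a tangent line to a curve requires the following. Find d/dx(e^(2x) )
Chain rule: d/dx[e^u] = e^u · u' where u = 2x
u' = 2

Answer: 2·e^(2x)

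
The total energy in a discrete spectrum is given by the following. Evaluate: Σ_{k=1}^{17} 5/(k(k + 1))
Partial fractions: 5/(k(k+1)) = 5/k - 5/(k+1)
Telescoping sum: 5(1-1/18) = 5·17/18

Answer: 85/18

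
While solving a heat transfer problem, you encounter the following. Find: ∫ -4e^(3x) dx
Since d/dx[e^(3x)] = 3e^(3x), we get -4/3 e^(3x)+C

Answer: (-4/3)e^(3x)+C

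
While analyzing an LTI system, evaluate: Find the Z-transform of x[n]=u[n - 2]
Using the time-shift property: Z{u[n-2]} = z^(-2)*z/(z-1)
= z^(-1)/(z-1)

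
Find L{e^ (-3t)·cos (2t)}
First shifting: L{e^(at)f(t)} = F(s-a)
L{cos(2t)} = s/(s²+4)
Shift: (s+3)/((s+3)²+4)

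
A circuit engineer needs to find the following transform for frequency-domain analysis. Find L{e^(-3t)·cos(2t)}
First shifting: L{e^(at)f(t)} = F(s-a)
L{cos(2t)} = s/(s² + 4)
Shift: (s + 3)/((s + 3)² + 4)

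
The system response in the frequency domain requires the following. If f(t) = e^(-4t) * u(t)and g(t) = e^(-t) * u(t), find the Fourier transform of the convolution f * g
By the convolution theorem: F{f*g}=F(omega)*G(omega)
F(omega)=1/(4 + j*omega), G(omega)=1/(1 + j*omega)
F{f*g}=1/((4 + j*omega)(1 + j*omega))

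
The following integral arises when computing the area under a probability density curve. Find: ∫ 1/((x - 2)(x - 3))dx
Partial fractions: 1/((x-2)(x-3)) = A/(x-2) + B/(x-3)
A = -1, B = 1
∫ [-1· 1/(x-2) + 1· 1/(x-3)] dx
= (1)[ln|x-3| - ln|x-2|] + C

Answer: ln|(x-3)/(x-2)| + C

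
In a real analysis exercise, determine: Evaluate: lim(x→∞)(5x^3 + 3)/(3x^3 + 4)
Divide numerator and denominator by x^3:
lim (5 + 3/x^3)/(3 + 4/x^3)=5/3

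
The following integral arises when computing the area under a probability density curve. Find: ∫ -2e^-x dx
Since d/dx[e^-x] = - e^-x, we get 2e^-x+C

Answer: 2e^-x+C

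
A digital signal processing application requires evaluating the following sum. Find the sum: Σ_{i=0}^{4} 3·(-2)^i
Geometric series: S=a(1 - r^n)/(1 - r)
a=3, r=-2, n=5
S=3(1 + 32)/3=33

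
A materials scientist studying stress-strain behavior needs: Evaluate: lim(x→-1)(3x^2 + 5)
Polynomial is continuous, so substitute x = -1:
3·(-1)^2+5 = 8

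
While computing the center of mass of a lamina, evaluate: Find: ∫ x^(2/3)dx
Power rule: ∫ x^(2/3) dx = x^(5/3)/(5/3)+C

Answer: (3/5)·x^(5/3)+C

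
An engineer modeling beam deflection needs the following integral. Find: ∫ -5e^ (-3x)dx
Since d/dx[e^(-3x)]=-3e^(-3x), we get 5/3 e^(-3x)+C

Answer: (5/3)e^(-3x)+C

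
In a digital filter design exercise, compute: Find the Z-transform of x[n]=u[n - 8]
Using the time-shift property: Z{u[n-8]}=z^(-8)*z/(z-1)
=z^(-7)/(z-1)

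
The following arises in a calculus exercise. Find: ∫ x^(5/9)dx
Power rule: ∫ x^(5/9) dx=x^(14/9)/(14/9)+C

Answer: (9/14)·x^(14/9)+C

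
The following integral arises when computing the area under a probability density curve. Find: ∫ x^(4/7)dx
Power rule: ∫ x^(4/7) dx = x^(11/7)/(11/7)+C

Answer: (7/11)·x^(11/7)+C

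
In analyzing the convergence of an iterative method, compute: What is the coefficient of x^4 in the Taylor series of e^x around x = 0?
Taylor series of e^x = Σ x^n/n!
Coefficient of x^4 = 1/4! = 1/24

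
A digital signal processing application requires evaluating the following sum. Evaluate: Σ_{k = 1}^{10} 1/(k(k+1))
Partial fractions: 1/(k(k + 1)) = 1/k - 1/(k + 1)
Telescoping sum: 1(1 - 1/11) = 1·10/11

Answer: 10/11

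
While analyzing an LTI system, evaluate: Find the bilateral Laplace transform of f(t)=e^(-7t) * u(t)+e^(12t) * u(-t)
For e^(-7t) * u(t): L = 1/(s+7), Re(s) > -7
For e^(12t) * u(-t): L = -1/(s-12), Re(s) < 12
Combined: F(s) = 1/(s+7)-1/(s-12), -7 < Re(s) < 12

Answer: 1/(s+7)-1/(s-12), ROC: -7 < Re(s) < 12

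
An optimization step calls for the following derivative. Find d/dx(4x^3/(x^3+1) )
Quotient rule: (f/g)' = (f'g - fg')/g²
f = 4x^3, f' = 12x^2
g = x^3+1, g' = 3x^2

Answer: (12x^2·(x^3+1)-12x^5)/(x^3+1)²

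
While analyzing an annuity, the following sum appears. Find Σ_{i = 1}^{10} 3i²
=3·n(n+1)(2n+1)/6=3·10·11·21/6=1155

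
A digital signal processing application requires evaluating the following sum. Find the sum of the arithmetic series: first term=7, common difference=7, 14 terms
Last term: a_n = 7+(14-1)·7 = 98
Sum = n(a_1+a_n)/2 = 14(7+98)/2 = 735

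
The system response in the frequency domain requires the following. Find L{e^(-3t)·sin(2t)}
First shifting: L{e^(at)f(t)} = F(s-a)
L{sin(2t)} = 2/(s²+4)
Shift: 2/((s+3)²+4)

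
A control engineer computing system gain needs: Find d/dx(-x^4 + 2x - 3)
Power rule: d/dx(ax^n)=n·a·x^(n-1)
Term by term: -4·x^3+2

Answer: -4x^3+2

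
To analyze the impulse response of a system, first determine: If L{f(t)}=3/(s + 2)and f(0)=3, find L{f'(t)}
L{f'(t)}=s·F(s) - f(0)=3s/(s + 2) - 3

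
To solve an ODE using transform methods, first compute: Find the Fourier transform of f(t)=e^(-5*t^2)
The Fourier transform of a Gaussian e^(-a*t^2) is sqrt(pi/a)*e^(-omega^2/(4a)).
With a=5: F(omega)=sqrt(pi/5)*e^(-omega^2/20)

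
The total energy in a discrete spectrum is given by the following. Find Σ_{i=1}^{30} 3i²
=3·n(n + 1)(2n + 1)/6=3·30·31·61/6=28365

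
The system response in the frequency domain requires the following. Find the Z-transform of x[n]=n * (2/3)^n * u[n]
Using the property Z{n * a^n * u[n]} = az/(z-a)^2
With a = 2/3: X(z) = (2/3)z/(z - 2/3)^2, |z| > 2/3

Answer: (2/3)z/(z - 2/3)^2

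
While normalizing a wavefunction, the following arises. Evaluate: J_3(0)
J_n(0) = 0 for all n > 0 (Bessel function of first kind)
J_3(0) = 0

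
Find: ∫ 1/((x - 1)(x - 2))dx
Partial fractions: 1/((x-1)(x-2)) = A/(x-1) + B/(x-2)
A = -1, B = 1
∫ [-1· 1/(x-1) + 1· 1/(x-2)] dx
= (1)[ln|x-2| - ln|x-1|] + C

Answer: ln|(x-2)/(x-1)| + C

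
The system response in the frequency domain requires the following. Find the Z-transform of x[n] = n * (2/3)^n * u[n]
Using the property Z{n * a^n * u[n]}=az/(z-a)^2
With a=2/3: X(z)=(2/3)z/(z - 2/3)^2, |z| > 2/3

Answer: (2/3)z/(z - 2/3)^2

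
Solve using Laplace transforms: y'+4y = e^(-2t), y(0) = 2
Take L: sY - 2 + 4Y = 1/(s + 2)
Y(s + 4) = 1/(s + 2) + 2
Y = 1/((s + 2)(s + 4)) + 2/(s + 4)
Partial fractions: 1/((s + 2)(s + 4)) = (1/2)/(s + 2) - (1/2)/(s + 4)
So Y = (1/2)/(s + 2) + (3/2)/(s + 4)
Inverse Laplace transform (L^(-1){1/(s + 2)} = e^(-2t), L^(-1){1/(s + 4)} = e^(-4t)):

Answer: y(t) = (1/2)·e^(-2t) + (3/2)·e^(-4t)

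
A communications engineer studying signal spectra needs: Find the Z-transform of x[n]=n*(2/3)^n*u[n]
Using the property Z{n * a^n * u[n]}=az/(z-a)^2
With a=2/3: X(z)=(2/3)z/(z - 2/3)^2, |z| > 2/3

Answer: (2/3)z/(z - 2/3)^2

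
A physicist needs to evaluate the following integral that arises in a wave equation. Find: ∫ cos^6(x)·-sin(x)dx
Let u=cos(x), du=-sin(x) dx
∫ u^6 du=u^7/7 + C

Answer: cos^7(x)/7 + C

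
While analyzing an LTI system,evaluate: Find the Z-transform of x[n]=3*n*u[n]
Z{n*u[n]} = z/(z-1)^2
By linearity: Z{3*n*u[n]} = 3z/(z-1)^2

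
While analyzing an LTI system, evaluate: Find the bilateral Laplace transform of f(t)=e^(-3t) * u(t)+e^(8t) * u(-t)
For e^(-3t) * u(t): L=1/(s + 3), Re(s) > -3
For e^(8t) * u(-t): L=-1/(s-8), Re(s) < 8
Combined: F(s)=1/(s + 3) - 1/(s-8), -3 < Re(s) < 8

Answer: 1/(s + 3) - 1/(s-8), ROC: -3 < Re(s) < 8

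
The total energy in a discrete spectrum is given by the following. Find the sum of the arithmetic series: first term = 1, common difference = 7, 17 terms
Last term: a_n=1 + (17 - 1)·7=113
Sum=n(a_1 + a_n)/2=17(1 + 113)/2=969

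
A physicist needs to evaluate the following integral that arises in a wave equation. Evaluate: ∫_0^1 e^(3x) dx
Antiderivative: (1/3)e^(3x)
Evaluate: (1/3)(e^3-1)

Answer: (e^3-1)/3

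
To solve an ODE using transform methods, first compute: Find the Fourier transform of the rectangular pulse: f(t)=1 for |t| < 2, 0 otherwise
F(omega)=integral from -2 to 2 of e^(-j*omega*t) dt
=2*sin(2*omega)/omega=4*sinc(2*omega/pi)

Answer: 2*sin(2*omega)/omega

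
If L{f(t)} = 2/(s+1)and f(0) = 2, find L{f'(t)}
L{f'(t)} = s·F(s) - f(0) = 2s/(s+1)-2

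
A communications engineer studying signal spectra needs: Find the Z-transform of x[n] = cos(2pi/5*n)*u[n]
Z{cos(w0 * n) * u[n]}=z(z - cos(w0))/(z^2-2z * cos(w0)+1)
With w0=2pi/5: X(z)=z(z - cos(2pi/5))/(z^2-2z * cos(2pi/5)+1)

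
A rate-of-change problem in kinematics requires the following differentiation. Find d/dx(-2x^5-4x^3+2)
Power rule: d/dx(ax^n)=n·a·x^(n-1)
Term by term: -10·x^4-12·x^2

Answer: -10x^4-12x^2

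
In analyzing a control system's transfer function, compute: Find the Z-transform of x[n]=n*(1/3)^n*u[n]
Using the property Z{n * a^n * u[n]}=az/(z-a)^2
With a=1/3: X(z)=(1/3)z/(z - 1/3)^2, |z| > 1/3

Answer: (1/3)z/(z - 1/3)^2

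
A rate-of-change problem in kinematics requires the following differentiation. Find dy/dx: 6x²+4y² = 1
Differentiate: 12x+8y·(dy/dx) = 0
dy/dx = -12x/(8y) = -(3/2)·(x/y)

Answer: dy/dx = -(3/2)·(x/y)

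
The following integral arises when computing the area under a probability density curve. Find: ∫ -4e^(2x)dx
Since d/dx[e^(2x)]=2e^(2x), we get -2 e^(2x)+C

Answer: -2e^(2x)+C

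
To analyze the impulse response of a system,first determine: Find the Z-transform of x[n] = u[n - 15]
Using the time-shift property: Z{u[n-15]}=z^(-15) * z/(z-1)
=z^(-14)/(z-1)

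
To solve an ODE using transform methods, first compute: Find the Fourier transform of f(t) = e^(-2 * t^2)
The Fourier transform of a Gaussian e^(-a*t^2) is sqrt(pi/a)*e^(-omega^2/(4a)).
With a=2: F(omega)=sqrt(pi/2)*e^(-omega^2/8)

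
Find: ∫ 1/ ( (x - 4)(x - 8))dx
Partial fractions: 1/((x-4)(x-8)) = A/(x-4) + B/(x-8)
A = -1/4, B = 1/4
∫ [-1/4· 1/(x-4) + 1/4· 1/(x-8)] dx
= (1/4)[ln|x-8| - ln|x-4|] + C

Answer: (1/4)·ln|(x-8)/(x-4)| + C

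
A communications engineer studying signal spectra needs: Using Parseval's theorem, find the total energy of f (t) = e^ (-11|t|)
Parseval's theorem: E = integral |f(t)|^2 dt = (1/2pi) integral |F(omega)|^2 domega
E = integral_{-inf}^{inf} e^(-22|t|) dt = 2*integral_0^inf e^(-22t) dt = 2/(2*11) = 1/11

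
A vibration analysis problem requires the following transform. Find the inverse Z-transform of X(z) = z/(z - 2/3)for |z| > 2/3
Standard pair: z/(z-a) <-> a^n*u[n] for causal signals
With a=2/3: x[n]=(2/3)^n*u[n]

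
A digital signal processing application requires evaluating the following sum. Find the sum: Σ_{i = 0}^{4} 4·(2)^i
Geometric series: S = a(1 - r^n)/(1 - r)
a = 4, r = 2, n = 5
S = 4(1 - 32)/-1 = 124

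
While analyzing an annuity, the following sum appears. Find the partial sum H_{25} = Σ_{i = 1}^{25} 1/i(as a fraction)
H_25 = 1+1/2+1/3+...+1/25
= 34052522467/8923714800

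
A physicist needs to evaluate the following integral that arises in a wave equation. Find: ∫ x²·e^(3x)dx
Integration by parts twice:
First: u = x², dv = e^(3x) dx => x²e^(3x)/3 - (2/3)∫ xe^(3x) dx
Second (∫ xe^(3x) dx): xe^(3x)/3 - e^(3x)/9
Combining: e^(3x)(x²/3 - 2x/9 + 2/27) + C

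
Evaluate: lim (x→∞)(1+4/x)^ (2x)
Rewrite as [(1+4/x)^x]^2.
lim(1+4/x)^x=e^4, so limit=(e^4)^2=e^8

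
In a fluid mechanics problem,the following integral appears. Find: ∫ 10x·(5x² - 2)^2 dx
Let u=5x² - 2, du=10x dx
∫ u^2 du=u^3/3+C

Answer: (5x² - 2)^3/3+C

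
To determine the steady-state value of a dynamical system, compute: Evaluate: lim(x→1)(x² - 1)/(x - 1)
Factor: (x² - 1) = (x-1)(x+1)
Cancel (x-1): lim(x→1) (x+1) = 2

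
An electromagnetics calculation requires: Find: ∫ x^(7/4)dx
Power rule: ∫ x^(7/4) dx=x^(11/4)/(11/4) + C

Answer: (4/11)·x^(11/4) + C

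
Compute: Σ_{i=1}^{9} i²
Using formula: Σ i^2=n(n + 1)(2n + 1)/6=9·10·19/6=285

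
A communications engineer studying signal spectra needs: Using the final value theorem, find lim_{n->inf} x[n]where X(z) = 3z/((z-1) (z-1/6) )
Final value theorem: lim x[n] = lim_{z->1} (z-1) * X(z)
(z-1) * X(z) = 3z/(z-1/6)
As z->1: 3/(1 - 1/6) = 3/(5/6) = 18/5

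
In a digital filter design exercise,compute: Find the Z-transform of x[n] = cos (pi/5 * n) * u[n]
Z{cos(w0 * n) * u[n]} = z(z - cos(w0))/(z^2 - 2z * cos(w0) + 1)
With w0 = pi/5: X(z) = z(z - cos(pi/5))/(z^2 - 2z * cos(pi/5) + 1)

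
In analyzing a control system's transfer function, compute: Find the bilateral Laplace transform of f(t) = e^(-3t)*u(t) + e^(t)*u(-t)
For e^(-3t) * u(t): L = 1/(s + 3), Re(s) > -3
For e^(t) * u(-t): L = -1/(s-1), Re(s) < 1
Combined: F(s) = 1/(s + 3) - 1/(s-1), -3 < Re(s) < 1

Answer: 1/(s + 3) - 1/(s-1), ROC: -3 < Re(s) < 1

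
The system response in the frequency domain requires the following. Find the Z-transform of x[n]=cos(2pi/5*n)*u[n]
Z{cos(w0 * n) * u[n]} = z(z - cos(w0))/(z^2 - 2z * cos(w0) + 1)
With w0 = 2pi/5: X(z) = z(z - cos(2pi/5))/(z^2 - 2z * cos(2pi/5) + 1)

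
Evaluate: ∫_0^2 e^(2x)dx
Antiderivative: (1/2)e^(2x)
Evaluate: (1/2)(e^4-1)

Answer: (e^4-1)/2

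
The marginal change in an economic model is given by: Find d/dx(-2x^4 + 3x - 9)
Power rule: d/dx(ax^n)=n·a·x^(n-1)
Term by term: -8·x^3 + 3

Answer: -8x^3 + 3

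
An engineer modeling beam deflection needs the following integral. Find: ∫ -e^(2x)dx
Since d/dx[e^(2x)]=2e^(2x), we get -1/2 e^(2x) + C

Answer: (-1/2)e^(2x) + C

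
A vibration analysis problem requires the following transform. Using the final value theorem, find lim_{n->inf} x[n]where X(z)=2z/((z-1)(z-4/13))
Final value theorem: lim x[n] = lim_{z->1} (z-1) * X(z)
(z-1) * X(z) = 2z/(z-4/13)
As z->1: 2/(1-4/13) = 2/(9/13) = 26/9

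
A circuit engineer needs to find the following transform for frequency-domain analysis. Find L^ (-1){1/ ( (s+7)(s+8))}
Partial fractions: 1/((s+7)(s+8))=A/(s+7)+B/(s+8)
Cover-up: A=1/(s+8)|_{s=-7}=1; B=1/(s+7)|_{s=-8}=-1
L^(-1)=e^(-7t) - e^(-8t)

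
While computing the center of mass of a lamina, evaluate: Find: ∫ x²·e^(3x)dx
Integration by parts twice:
First: u=x², dv=e^(3x) dx => x²e^(3x)/3 - (2/3)∫ xe^(3x) dx
Second (∫ xe^(3x) dx): xe^(3x)/3 - e^(3x)/9
Combining: e^(3x)(x²/3-2x/9+2/27)+C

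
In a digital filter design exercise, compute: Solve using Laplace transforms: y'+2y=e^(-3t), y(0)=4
Take L: sY - 4+2Y=1/(s+3)
Y(s+2)=1/(s+3)+4
Y=1/((s+3)(s+2))+4/(s+2)
Partial fractions: 1/((s+3)(s+2))=-1/(s+3)+1/(s+2)
So Y=-1/(s+3)+5/(s+2)
Inverse Laplace transform (L^(-1){1/(s+3)}=e^(-3t), L^(-1){1/(s+2)}=e^(-2t)):

Answer: y(t)=-1·e^(-3t)+5·e^(-2t)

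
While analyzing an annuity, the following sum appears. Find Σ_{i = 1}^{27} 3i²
=3·n(n + 1)(2n + 1)/6=3·27·28·55/6=20790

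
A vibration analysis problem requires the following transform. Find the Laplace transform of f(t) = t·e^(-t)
L{t·e^(at)} = 1/(s-a)²
L{t·e^(-t)} = 1/(s+1)²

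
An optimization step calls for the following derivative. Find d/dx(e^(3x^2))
Chain rule: d/dx[e^u] = e^u · u' where u = 3x^2
u' = 6x

Answer: 6x·e^(3x^2)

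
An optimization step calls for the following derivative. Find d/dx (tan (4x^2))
Chain rule: d/dx[tan(u)]=sec²(u)·u' where u=4x^2
u'=8x

Answer: 8x·sec²(4x^2)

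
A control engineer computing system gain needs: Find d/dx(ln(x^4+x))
Chain rule: d/dx[ln(u)] = u'/u where u = x^4+x
u' = 4x^3+1

Answer: (4x^3+1)/(x^4+x)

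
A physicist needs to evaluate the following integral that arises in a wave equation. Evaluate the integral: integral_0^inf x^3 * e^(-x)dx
This is a Gamma integral. Substitute u=1x:
integral_0^inf x^3*e^(-x) dx=(1/1^4) integral_0^inf u^3*e^(-u) du
=Gamma(4)/1^4=3!/1^4=6/1

Answer: 6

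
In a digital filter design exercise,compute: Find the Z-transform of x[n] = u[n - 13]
Using the time-shift property: Z{u[n-13]} = z^(-13) * z/(z-1)
= z^(-12)/(z-1)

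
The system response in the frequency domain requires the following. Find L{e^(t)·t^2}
First shifting: L{e^(at)f(t)}=F(s-a)
L{t^2}=2/s^3
Shift s → s-1: 2/(s-1)^3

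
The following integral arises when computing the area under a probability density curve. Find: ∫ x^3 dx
Using power rule: ∫ x^3 dx=1/4 x^4+C=(1/4)x^4+C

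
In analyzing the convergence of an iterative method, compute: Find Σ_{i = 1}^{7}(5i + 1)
=5·Σ i + 1·7=5·28 + 7=147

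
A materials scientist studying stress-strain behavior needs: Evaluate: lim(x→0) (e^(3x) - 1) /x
L'Hôpital (0/0): lim 3e^(3x)/1=3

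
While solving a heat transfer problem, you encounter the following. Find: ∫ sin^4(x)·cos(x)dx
Let u = sin(x), du = cos(x) dx
∫ u^4 du = u^5/5 + C

Answer: sin^5(x)/5 + C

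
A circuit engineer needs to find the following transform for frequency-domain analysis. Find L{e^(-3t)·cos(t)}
First shifting: L{e^(at)f(t)} = F(s-a)
L{cos(t)} = s/(s²+1)
Shift: (s+3)/((s+3)²+1)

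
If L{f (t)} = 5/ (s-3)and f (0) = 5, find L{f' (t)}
L{f'(t)}=s·F(s) - f(0)=5s/(s-3) - 5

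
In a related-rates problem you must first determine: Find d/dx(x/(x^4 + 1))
Quotient rule: (f/g)' = (f'g - fg')/g²
f = x, f' = 1
g = x^4+1, g' = 4x^3

Answer: (1·(x^4+1)-4x^4)/(x^4+1)²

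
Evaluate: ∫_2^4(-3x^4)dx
Step 1: Find antiderivative F(x)=(-3/5)x^5
Step 2: F(4) - F(2)=-3072/5 - (-96/5)=-2976/5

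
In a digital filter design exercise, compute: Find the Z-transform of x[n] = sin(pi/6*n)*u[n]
Z{sin(w0*n)*u[n]}=z*sin(w0)/(z^2-2z*cos(w0)+1)
With w0=pi/6: X(z)=z*sin(pi/6)/(z^2-2z*cos(pi/6)+1)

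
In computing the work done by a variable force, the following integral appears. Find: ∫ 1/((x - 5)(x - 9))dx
Partial fractions: 1/((x-5)(x-9)) = A/(x-5)+B/(x-9)
A = -1/4, B = 1/4
∫ [-1/4· 1/(x-5)+1/4· 1/(x-9)] dx
= (1/4)[ln|x-9| - ln|x-5|]+C

Answer: (1/4)·ln|(x-9)/(x-5)|+C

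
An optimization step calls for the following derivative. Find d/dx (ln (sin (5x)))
Chain rule: d/dx[ln(u)]=u'/u where u=sin(5x)
u'=5cos(5x)

Answer: (5cos(5x))/(sin(5x))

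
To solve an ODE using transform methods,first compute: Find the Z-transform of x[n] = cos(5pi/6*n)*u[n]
Z{cos(w0*n)*u[n]} = z(z - cos(w0))/(z^2 - 2z*cos(w0) + 1)
With w0 = 5pi/6: X(z) = z(z - cos(5pi/6))/(z^2 - 2z*cos(5pi/6) + 1)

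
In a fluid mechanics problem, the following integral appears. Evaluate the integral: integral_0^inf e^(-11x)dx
integral_0^inf e^(-11x) dx=[-1/11 * e^(-11x)]_0^inf
=0 - (-1/11)=1/11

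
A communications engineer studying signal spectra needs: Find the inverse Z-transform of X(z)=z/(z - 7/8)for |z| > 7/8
Standard pair: z/(z-a) <-> a^n*u[n] for causal signals
With a=7/8: x[n]=(7/8)^n*u[n]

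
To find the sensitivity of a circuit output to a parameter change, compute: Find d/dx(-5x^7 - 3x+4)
Power rule: d/dx(ax^n) = n·a·x^(n-1)
Term by term: -35·x^6-3

Answer: -35x^6-3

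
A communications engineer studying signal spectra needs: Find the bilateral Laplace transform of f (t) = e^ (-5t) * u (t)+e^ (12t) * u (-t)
For e^(-5t)*u(t): L=1/(s + 5), Re(s) > -5
For e^(12t)*u(-t): L=-1/(s-12), Re(s) < 12
Combined: F(s)=1/(s + 5) - 1/(s-12), -5 < Re(s) < 12

Answer: 1/(s + 5) - 1/(s-12), ROC: -5 < Re(s) < 12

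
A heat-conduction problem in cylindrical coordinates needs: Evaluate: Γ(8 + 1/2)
Γ(n+1/2) = (2n)!√π/(4^n·n!)
= 20922789888000√π/(65536·40320) = (2027025/256)·√π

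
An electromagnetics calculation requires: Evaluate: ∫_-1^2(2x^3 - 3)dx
Step 1: Find antiderivative F(x)=(1/2)x^4 - 3x
Step 2: F(2) - F(-1)=2 - (7/2)=-3/2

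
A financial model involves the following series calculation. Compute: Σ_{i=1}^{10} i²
Using formula: Σ i^2=n(n + 1)(2n + 1)/6=10·11·21/6=385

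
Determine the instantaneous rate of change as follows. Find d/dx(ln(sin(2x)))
Chain rule: d/dx[ln(u)] = u'/u where u = sin(2x)
u' = 2cos(2x)

Answer: (2cos(2x))/(sin(2x))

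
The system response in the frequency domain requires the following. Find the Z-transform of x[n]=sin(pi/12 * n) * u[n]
Z{sin(w0*n)*u[n]} = z*sin(w0)/(z^2-2z*cos(w0)+1)
With w0 = pi/12: X(z) = z*sin(pi/12)/(z^2-2z*cos(pi/12)+1)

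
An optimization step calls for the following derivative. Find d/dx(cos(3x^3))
Chain rule: d/dx[cos(u)] = -sin(u)·u' where u = 3x^3
u' = 9x^2

Answer: -9x^2·sin(3x^3)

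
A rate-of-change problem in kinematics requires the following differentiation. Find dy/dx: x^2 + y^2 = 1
Differentiate: 2x+2y·(dy/dx) = 0
dy/dx = -2x/(2y)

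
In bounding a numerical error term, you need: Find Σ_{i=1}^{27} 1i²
=1·n(n + 1)(2n + 1)/6=1·27·28·55/6=6930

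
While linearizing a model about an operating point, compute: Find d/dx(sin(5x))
Chain rule: d/dx[sin(u)]=cos(u)·u' where u=5x
u'=5

Answer: 5·cos(5x)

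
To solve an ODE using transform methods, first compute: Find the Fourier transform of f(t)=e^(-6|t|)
Using the standard pair: F{e^(-a|t|)}=2a/(a^2 + omega^2)
With a=6: F(omega)=12/(36 + omega^2)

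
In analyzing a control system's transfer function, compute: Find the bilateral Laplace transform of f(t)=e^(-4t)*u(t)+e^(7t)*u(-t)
For e^(-4t) * u(t): L=1/(s+4), Re(s) > -4
For e^(7t) * u(-t): L=-1/(s-7), Re(s) < 7
Combined: F(s)=1/(s+4)-1/(s-7), -4 < Re(s) < 7

Answer: 1/(s+4)-1/(s-7), ROC: -4 < Re(s) < 7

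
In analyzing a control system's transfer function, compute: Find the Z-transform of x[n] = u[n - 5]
Using the time-shift property: Z{u[n-5]}=z^(-5)*z/(z-1)
=z^(-4)/(z-1)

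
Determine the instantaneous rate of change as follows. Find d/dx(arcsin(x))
d/dx[arcsin(u)] = u'/√(1-u²), u = x, u' = 1

Answer: 1/√(1-x²)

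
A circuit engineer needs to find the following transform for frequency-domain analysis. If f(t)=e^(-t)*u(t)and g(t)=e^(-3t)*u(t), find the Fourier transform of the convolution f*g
By the convolution theorem: F{f*g}=F(omega)*G(omega)
F(omega)=1/(1 + j*omega), G(omega)=1/(3 + j*omega)
F{f*g}=1/((1 + j*omega)(3 + j*omega))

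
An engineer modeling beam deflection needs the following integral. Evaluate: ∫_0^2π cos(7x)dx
Antiderivative: sin(7x)/7
Evaluate at bounds: [sin(7·2π)/7] - [sin(7·0)/7]
= ((0) - (0))/7 = 0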